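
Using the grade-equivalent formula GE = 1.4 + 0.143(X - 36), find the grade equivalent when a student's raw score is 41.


raw - median = 41 - 36 = 5
slope * diff = 0.143 * 5 = 0.715
GE = 1.4 + 0.715
GE = 2.115

2.115


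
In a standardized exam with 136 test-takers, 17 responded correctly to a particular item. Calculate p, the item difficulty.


Item difficulty p = number correct / total examinees
p = 17 / 136
p = 0.125

0.125


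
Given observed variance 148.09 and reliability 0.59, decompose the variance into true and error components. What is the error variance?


var_true = rxx * var_obs = 0.59 * 148.09 = 87.3731
var_error = var_obs - var_true
var_error = 148.09 - 87.3731
var_error = 60.7169

60.7169


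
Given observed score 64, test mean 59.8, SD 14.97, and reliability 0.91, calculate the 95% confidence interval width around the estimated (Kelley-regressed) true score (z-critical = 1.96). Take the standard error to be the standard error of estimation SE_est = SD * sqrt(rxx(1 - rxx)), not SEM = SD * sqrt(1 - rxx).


True score estimate = 0.91*64 + 0.09*59.8 = 63.622
SE_est = SD * sqrt(rxx * (1 - rxx)) = 14.97 * sqrt(0.91 * 0.09) = 14.97 * sqrt(0.0819) = 4.284141
CI = T_est +/- z * SE_est, so width = 2 * z * SE_est = 2 * 1.96 * 4.284141
Width = 16.7938

16.7938


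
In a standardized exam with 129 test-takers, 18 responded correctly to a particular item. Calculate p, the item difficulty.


Item difficulty p = number correct / total examinees
p = 18 / 129
p = 0.1395

0.1395


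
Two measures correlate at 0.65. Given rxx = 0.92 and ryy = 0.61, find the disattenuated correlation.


r_corrected = rxy / sqrt(rxx * ryy)
= 0.65 / sqrt(0.92 * 0.61)
= 0.65 / sqrt(0.5612)
= 0.65 / 0.749133
r_corrected = 0.8677

0.8677


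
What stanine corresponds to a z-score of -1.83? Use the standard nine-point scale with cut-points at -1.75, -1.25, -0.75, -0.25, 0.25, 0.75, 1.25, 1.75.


Stanine boundaries: [-1.75, -1.25, -0.75, -0.25, 0.25, 0.75, 1.25, 1.75]
z = -1.83
Check each boundary:
  z < -1.75
  z < -1.25
  z < -0.75
  z < -0.25
  z < 0.25
  z < 0.75
  z < 1.25
  z < 1.75
Highest qualifying boundary gives stanine = 1

1


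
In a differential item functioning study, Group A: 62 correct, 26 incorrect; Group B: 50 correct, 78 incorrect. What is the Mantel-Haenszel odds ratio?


Odds_A = 62/26 = 2.3846
Odds_B = 50/78 = 0.641
OR = Odds_A / Odds_B = 2.3846 / 0.641
Exactly, OR = (62 * 78) / (26 * 50) = 4836 / 1300
OR = 3.72

3.72


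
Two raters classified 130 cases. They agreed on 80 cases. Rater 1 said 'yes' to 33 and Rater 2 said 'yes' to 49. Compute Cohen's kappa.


P_o = 80/130 = 0.615385
P_e = (33*49 + 97*81) / 16900 = 0.560592
kappa = (P_o - P_e) / (1 - P_e)
kappa = (0.615385 - 0.560592) / (1 - 0.560592)
kappa = 0.1247

0.1247


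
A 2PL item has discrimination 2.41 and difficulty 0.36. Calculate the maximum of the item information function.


For 2PL, max info at theta = b = 0.36
I_max = a^2 / 4 = 2.41^2 / 4
= 5.8081 / 4
I_max = 1.452

1.452


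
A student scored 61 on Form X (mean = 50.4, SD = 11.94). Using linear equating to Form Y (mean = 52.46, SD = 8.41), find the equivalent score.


slope = SD_Y / SD_X = 8.41 / 11.94 ~ 0.7044
intercept = mean_Y - slope * mean_X = 52.46 - (8.41 / 11.94) * 50.4 ~ 16.9605
Y = slope * X + intercept. To avoid rounding drift from the rounded slope/intercept, evaluate the equivalent form Y = mean_Y + SD_Y * (X - mean_X) / SD_X at full precision:
Y = 52.46 + 8.41 * (61 - 50.4) / 11.94
Y = 52.46 + 8.41 * 10.6 / 11.94
Y = 52.46 + 89.146 / 11.94
Y = 52.46 + 7.4662
Y = 59.9262

59.9262


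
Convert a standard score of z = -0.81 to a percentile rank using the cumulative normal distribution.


CDF(z) = 0.5 * (1 + erf(z/sqrt(2)))
erf(-0.5728) = -0.5821
CDF = 0.209
Percentile rank = 0.209 * 100 = 20.9

20.9


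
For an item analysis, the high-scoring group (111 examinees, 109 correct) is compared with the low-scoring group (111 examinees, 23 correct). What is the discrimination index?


p_upper = 109/111 = 0.982
p_lower = 23/111 = 0.2072
D = 0.982 - 0.2072 = 0.7748

0.7748


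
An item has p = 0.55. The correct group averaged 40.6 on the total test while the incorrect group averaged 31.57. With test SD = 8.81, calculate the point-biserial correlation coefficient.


q = 1 - p = 0.45
rpb = ((M1 - M0) / SD) * sqrt(p * q)
rpb = ((40.6 - 31.57) / 8.81) * sqrt(0.55 * 0.45)
rpb = 0.5099

0.5099


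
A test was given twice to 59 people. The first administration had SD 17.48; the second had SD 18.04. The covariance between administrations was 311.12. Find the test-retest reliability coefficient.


r = cov(X,Y) / (SD_X * SD_Y)
r = 311.12 / (17.48 * 18.04)
r = 311.12 / 315.3392
r = 0.9866

0.9866


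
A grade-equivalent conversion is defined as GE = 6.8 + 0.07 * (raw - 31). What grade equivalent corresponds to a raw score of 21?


raw - median = 21 - 31 = -10
slope * diff = 0.07 * -10 = -0.7
GE = 6.8 + -0.7
GE = 6.1

6.1


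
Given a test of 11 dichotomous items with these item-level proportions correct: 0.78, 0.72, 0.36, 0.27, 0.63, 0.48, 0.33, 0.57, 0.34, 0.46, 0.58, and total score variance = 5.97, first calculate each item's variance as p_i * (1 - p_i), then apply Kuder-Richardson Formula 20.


For each item, compute p_i * q_i:
  Item 1: 0.78 * 0.22 = 0.1716
  Item 2: 0.72 * 0.28 = 0.2016
  Item 3: 0.36 * 0.64 = 0.2304
  Item 4: 0.27 * 0.73 = 0.1971
  Item 5: 0.63 * 0.37 = 0.2331
  Item 6: 0.48 * 0.52 = 0.2496
  Item 7: 0.33 * 0.67 = 0.2211
  Item 8: 0.57 * 0.43 = 0.2451
  Item 9: 0.34 * 0.66 = 0.2244
  Item 10: 0.46 * 0.54 = 0.2484
  Item 11: 0.58 * 0.42 = 0.2436
Sum(p_i * q_i) = 0.1716 + 0.2016 + 0.2304 + 0.1971 + 0.2331 + 0.2496 + 0.2211 + 0.2451 + 0.2244 + 0.2484 + 0.2436 = 2.466
KR-20 = (k/(k-1)) * (1 - Sum(p_i*q_i) / Var_total)
= (11/10) * (1 - 2.466/5.97)
= 1.1 * 0.5869
KR-20 = 0.6456

0.6456


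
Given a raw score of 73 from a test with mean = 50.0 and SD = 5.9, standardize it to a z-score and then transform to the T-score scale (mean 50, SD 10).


z = (X - mean) / SD = (73 - 50.0) / 5.9
z = 23.0 / 5.9
z = 3.8983
T-score = T = 50 + 10z
Carry z at full precision (z = 23.0 / 5.9) into the conversion:
T-score = 50 + 10 * (23.0 / 5.9) = 50 + 230 / 5.9
T-score = 50 + 38.9831
T-score = 88.9831

88.9831


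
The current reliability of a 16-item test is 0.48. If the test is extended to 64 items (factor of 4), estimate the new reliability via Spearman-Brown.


r_new = (n * rxx) / (1 + (n-1) * rxx)
r_new = (4 * 0.48) / (1 + 3 * 0.48)
r_new = 1.92 / 2.44
r_new = 0.7869

0.7869


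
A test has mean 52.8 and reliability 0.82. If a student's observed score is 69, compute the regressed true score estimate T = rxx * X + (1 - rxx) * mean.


T_est = rxx * X + (1 - rxx) * mean
T_est = 0.82 * 69 + 0.18 * 52.8
T_est = 56.58 + 9.504
T_est = 66.084

66.084


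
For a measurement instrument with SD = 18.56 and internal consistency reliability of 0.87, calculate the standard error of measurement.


SEM = SD * sqrt(1 - rxx)
SEM = 18.56 * sqrt(1 - 0.87)
SEM = 18.56 * sqrt(0.13) = 18.56 * 0.360555
SEM = 6.6919

6.6919


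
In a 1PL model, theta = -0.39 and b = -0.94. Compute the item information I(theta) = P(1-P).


P = 1/(1+exp(-(-0.39--0.94))) = 0.6341
I = P*(1-P) = 0.6341 * 0.3659
I = 0.232

0.232


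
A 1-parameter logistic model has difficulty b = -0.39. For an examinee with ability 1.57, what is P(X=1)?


theta - b = 1.57 - -0.39 = 1.96
exp(-(theta - b)) = exp(-1.96) = 0.1409
P = 1 / (1 + 0.1409)
P = 0.8765

0.8765


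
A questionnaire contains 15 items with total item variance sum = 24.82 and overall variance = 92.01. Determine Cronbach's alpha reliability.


alpha = (k/(k-1)) * (1 - sum(si^2)/s_total^2)
= (15/14) * (1 - 24.82/92.01)
alpha = 0.7824

0.7824


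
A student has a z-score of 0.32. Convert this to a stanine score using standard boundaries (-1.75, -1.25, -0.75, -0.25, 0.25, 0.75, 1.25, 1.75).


Stanine boundaries: [-1.75, -1.25, -0.75, -0.25, 0.25, 0.75, 1.25, 1.75]
z = 0.32
Check each boundary:
  z >= -1.75 -> could be stanine 2
  z >= -1.25 -> could be stanine 3
  z >= -0.75 -> could be stanine 4
  z >= -0.25 -> could be stanine 5
  z >= 0.25 -> could be stanine 6
  z < 0.75
  z < 1.25
  z < 1.75
Highest qualifying boundary gives stanine = 6

6


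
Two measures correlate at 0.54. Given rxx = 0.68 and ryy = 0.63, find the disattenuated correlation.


r_corrected = rxy / sqrt(rxx * ryy)
= 0.54 / sqrt(0.68 * 0.63)
= 0.54 / sqrt(0.4284)
= 0.54 / 0.654523
r_corrected = 0.825

0.825


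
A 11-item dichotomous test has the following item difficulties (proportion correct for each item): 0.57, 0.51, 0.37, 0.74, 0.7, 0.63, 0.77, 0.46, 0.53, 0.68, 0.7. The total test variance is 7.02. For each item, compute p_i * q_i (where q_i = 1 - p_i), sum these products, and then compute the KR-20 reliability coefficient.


For each item, compute p_i * q_i:
  Item 1: 0.57 * 0.43 = 0.2451
  Item 2: 0.51 * 0.49 = 0.2499
  Item 3: 0.37 * 0.63 = 0.2331
  Item 4: 0.74 * 0.26 = 0.1924
  Item 5: 0.7 * 0.3 = 0.21
  Item 6: 0.63 * 0.37 = 0.2331
  Item 7: 0.77 * 0.23 = 0.1771
  Item 8: 0.46 * 0.54 = 0.2484
  Item 9: 0.53 * 0.47 = 0.2491
  Item 10: 0.68 * 0.32 = 0.2176
  Item 11: 0.7 * 0.3 = 0.21
Sum(p_i * q_i) = 0.2451 + 0.2499 + 0.2331 + 0.1924 + 0.21 + 0.2331 + 0.1771 + 0.2484 + 0.2491 + 0.2176 + 0.21 = 2.4658
KR-20 = (k/(k-1)) * (1 - Sum(p_i*q_i) / Var_total)
= (11/10) * (1 - 2.4658/7.02)
= 1.1 * 0.6487
KR-20 = 0.7136

0.7136


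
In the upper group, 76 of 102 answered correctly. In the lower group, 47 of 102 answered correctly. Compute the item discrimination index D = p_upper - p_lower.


p_upper = 76/102 = 0.7451
p_lower = 47/102 = 0.4608
D = 0.7451 - 0.4608 = 0.2843

0.2843


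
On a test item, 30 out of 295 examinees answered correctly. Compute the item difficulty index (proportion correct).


Item difficulty p = number correct / total examinees
p = 30 / 295
p = 0.1017

0.1017


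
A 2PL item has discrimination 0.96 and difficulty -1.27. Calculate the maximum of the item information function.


For 2PL, max info at theta = b = -1.27
I_max = a^2 / 4 = 0.96^2 / 4
= 0.9216 / 4
I_max = 0.2304

0.2304


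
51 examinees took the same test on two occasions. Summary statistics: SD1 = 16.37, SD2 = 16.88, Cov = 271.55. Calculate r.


r = cov(X,Y) / (SD_X * SD_Y)
r = 271.55 / (16.37 * 16.88)
r = 271.55 / 276.3256
r = 0.9827

0.9827


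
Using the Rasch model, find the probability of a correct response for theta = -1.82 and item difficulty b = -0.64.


theta - b = -1.82 - -0.64 = -1.18
exp(-(theta - b)) = exp(1.18) = 3.2544
P = 1 / (1 + 3.2544)
P = 0.2351

0.2351


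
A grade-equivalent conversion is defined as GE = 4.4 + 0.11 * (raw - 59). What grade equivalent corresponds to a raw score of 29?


raw - median = 29 - 59 = -30
slope * diff = 0.11 * -30 = -3.3
GE = 4.4 + -3.3
GE = 1.1

1.1


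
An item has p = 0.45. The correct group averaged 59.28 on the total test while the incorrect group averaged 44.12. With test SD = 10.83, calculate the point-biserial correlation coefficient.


q = 1 - p = 0.55
rpb = ((M1 - M0) / SD) * sqrt(p * q)
rpb = ((59.28 - 44.12) / 10.83) * sqrt(0.45 * 0.55)
rpb = 0.6964

0.6964


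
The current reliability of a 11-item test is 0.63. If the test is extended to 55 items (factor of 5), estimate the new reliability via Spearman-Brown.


r_new = (n * rxx) / (1 + (n-1) * rxx)
r_new = (5 * 0.63) / (1 + 4 * 0.63)
r_new = 3.15 / 3.52
r_new = 0.8949

0.8949


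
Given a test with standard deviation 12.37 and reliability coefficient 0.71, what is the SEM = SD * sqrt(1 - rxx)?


SEM = SD * sqrt(1 - rxx)
SEM = 12.37 * sqrt(1 - 0.71)
SEM = 12.37 * sqrt(0.29) = 12.37 * 0.538516
SEM = 6.6614

6.6614


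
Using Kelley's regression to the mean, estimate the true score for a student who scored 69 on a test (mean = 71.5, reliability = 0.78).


T_est = rxx * X + (1 - rxx) * mean
T_est = 0.78 * 69 + 0.22 * 71.5
T_est = 53.82 + 15.73
T_est = 69.55

69.55


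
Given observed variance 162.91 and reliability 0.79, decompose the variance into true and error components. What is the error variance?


var_true = rxx * var_obs = 0.79 * 162.91 = 128.6989
var_error = var_obs - var_true
var_error = 162.91 - 128.6989
var_error = 34.2111

34.2111


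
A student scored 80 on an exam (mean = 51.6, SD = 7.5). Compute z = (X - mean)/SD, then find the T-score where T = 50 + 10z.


z = (X - mean) / SD = (80 - 51.6) / 7.5
z = 28.4 / 7.5
z = 3.7867
T-score = T = 50 + 10z
Carry z at full precision (z = 28.4 / 7.5) into the conversion:
T-score = 50 + 10 * (28.4 / 7.5) = 50 + 284 / 7.5
T-score = 50 + 37.8667
T-score = 87.8667

87.8667


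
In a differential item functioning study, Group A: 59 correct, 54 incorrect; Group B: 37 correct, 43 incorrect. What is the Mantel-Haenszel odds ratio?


Odds_A = 59/54 = 1.0926
Odds_B = 37/43 = 0.8605
OR = Odds_A / Odds_B = 1.0926 / 0.8605
Exactly, OR = (59 * 43) / (54 * 37) = 2537 / 1998
OR = 1.2698

1.2698


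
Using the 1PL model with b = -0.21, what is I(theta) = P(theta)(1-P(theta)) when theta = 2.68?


P = 1/(1+exp(-(2.68--0.21))) = 0.9473
I = P*(1-P) = 0.9473 * 0.0527
I = 0.0499

0.0499


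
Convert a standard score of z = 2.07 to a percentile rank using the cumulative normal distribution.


CDF(z) = 0.5 * (1 + erf(z/sqrt(2)))
erf(1.4637) = 0.9615
CDF = 0.9808
Percentile rank = 0.9808 * 100 = 98.08

98.08


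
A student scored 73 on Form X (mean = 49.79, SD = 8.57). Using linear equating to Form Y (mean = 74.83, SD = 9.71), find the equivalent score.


slope = SD_Y / SD_X = 9.71 / 8.57 ~ 1.133
intercept = mean_Y - slope * mean_X = 74.83 - (9.71 / 8.57) * 49.79 ~ 18.4168
Y = slope * X + intercept. To avoid rounding drift from the rounded slope/intercept, evaluate the equivalent form Y = mean_Y + SD_Y * (X - mean_X) / SD_X at full precision:
Y = 74.83 + 9.71 * (73 - 49.79) / 8.57
Y = 74.83 + 9.71 * 23.21 / 8.57
Y = 74.83 + 225.3691 / 8.57
Y = 74.83 + 26.2974
Y = 101.1274

101.1274


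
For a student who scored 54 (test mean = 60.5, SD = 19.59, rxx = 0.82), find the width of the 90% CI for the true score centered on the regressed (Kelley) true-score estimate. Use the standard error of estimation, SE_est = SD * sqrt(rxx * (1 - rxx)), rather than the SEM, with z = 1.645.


True score estimate = 0.82*54 + 0.18*60.5 = 55.17
SE_est = SD * sqrt(rxx * (1 - rxx)) = 19.59 * sqrt(0.82 * 0.18) = 19.59 * sqrt(0.1476) = 7.526232
CI = T_est +/- z * SE_est, so width = 2 * z * SE_est = 2 * 1.645 * 7.526232
Width = 24.7613

24.7613


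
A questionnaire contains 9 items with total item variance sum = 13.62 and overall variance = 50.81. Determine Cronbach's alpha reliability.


alpha = (k/(k-1)) * (1 - sum(si^2)/s_total^2)
= (9/8) * (1 - 13.62/50.81)
alpha = 0.8234

0.8234


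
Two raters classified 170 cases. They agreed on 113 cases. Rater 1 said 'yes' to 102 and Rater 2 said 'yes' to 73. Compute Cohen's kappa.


P_o = 113/170 = 0.664706
P_e = (102*73 + 68*97) / 28900 = 0.485882
kappa = (P_o - P_e) / (1 - P_e)
kappa = (0.664706 - 0.485882) / (1 - 0.485882)
kappa = 0.3478

0.3478


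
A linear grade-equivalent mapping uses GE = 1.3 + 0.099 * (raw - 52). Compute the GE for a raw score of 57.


raw - median = 57 - 52 = 5
slope * diff = 0.099 * 5 = 0.495
GE = 1.3 + 0.495
GE = 1.795

1.795


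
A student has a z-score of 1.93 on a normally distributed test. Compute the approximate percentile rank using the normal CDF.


CDF(z) = 0.5 * (1 + erf(z/sqrt(2)))
erf(1.3647) = 0.9464
CDF = 0.9732
Percentile rank = 0.9732 * 100 = 97.32

97.32


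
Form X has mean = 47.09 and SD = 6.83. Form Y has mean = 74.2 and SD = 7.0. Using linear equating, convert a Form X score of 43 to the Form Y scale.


slope = SD_Y / SD_X = 7.0 / 6.83 ~ 1.0249
intercept = mean_Y - slope * mean_X = 74.2 - (7.0 / 6.83) * 47.09 ~ 25.9379
Y = slope * X + intercept. To avoid rounding drift from the rounded slope/intercept, evaluate the equivalent form Y = mean_Y + SD_Y * (X - mean_X) / SD_X at full precision:
Y = 74.2 + 7.0 * (43 - 47.09) / 6.83
Y = 74.2 - 7.0 * 4.09 / 6.83
Y = 74.2 - 28.63 / 6.83
Y = 74.2 - 4.1918
Y = 70.0082

70.0082


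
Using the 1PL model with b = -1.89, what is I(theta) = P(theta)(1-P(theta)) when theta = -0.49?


P = 1/(1+exp(-(-0.49--1.89))) = 0.8022
I = P*(1-P) = 0.8022 * 0.1978
I = 0.1587

0.1587


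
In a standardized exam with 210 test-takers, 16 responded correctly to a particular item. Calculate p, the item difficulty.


Item difficulty p = number correct / total examinees
p = 16 / 210
p = 0.0762

0.0762


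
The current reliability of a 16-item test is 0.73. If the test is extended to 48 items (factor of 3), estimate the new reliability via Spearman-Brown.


r_new = (n * rxx) / (1 + (n-1) * rxx)
r_new = (3 * 0.73) / (1 + 2 * 0.73)
r_new = 2.19 / 2.46
r_new = 0.8902

0.8902


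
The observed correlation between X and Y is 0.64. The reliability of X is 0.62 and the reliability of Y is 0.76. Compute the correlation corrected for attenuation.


r_corrected = rxy / sqrt(rxx * ryy)
= 0.64 / sqrt(0.62 * 0.76)
= 0.64 / sqrt(0.4712)
= 0.64 / 0.68644
r_corrected = 0.9323

0.9323


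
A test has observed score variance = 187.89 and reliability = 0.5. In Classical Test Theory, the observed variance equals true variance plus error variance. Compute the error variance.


var_true = rxx * var_obs = 0.5 * 187.89 = 93.945
var_error = var_obs - var_true
var_error = 187.89 - 93.945
var_error = 93.945

93.945


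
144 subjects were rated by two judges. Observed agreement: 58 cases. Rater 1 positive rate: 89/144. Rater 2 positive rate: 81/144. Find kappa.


P_o = 58/144 = 0.402778
P_e = (89*81 + 55*63) / 20736 = 0.514757
kappa = (P_o - P_e) / (1 - P_e)
kappa = (0.402778 - 0.514757) / (1 - 0.514757)
kappa = -0.2308

-0.2308


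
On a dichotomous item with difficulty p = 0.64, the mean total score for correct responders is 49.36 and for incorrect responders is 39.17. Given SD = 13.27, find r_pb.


q = 1 - p = 0.36
rpb = ((M1 - M0) / SD) * sqrt(p * q)
rpb = ((49.36 - 39.17) / 13.27) * sqrt(0.64 * 0.36)
rpb = 0.3686

0.3686


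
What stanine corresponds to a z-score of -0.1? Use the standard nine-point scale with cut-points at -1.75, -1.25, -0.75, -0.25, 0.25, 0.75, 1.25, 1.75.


Stanine boundaries: [-1.75, -1.25, -0.75, -0.25, 0.25, 0.75, 1.25, 1.75]
z = -0.1
Check each boundary:
  z >= -1.75 -> could be stanine 2
  z >= -1.25 -> could be stanine 3
  z >= -0.75 -> could be stanine 4
  z >= -0.25 -> could be stanine 5
  z < 0.25
  z < 0.75
  z < 1.25
  z < 1.75
Highest qualifying boundary gives stanine = 5

5


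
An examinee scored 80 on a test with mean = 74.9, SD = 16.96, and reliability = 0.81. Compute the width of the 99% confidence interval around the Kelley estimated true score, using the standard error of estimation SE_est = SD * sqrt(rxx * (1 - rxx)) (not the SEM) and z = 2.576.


True score estimate = 0.81*80 + 0.19*74.9 = 79.031
SE_est = SD * sqrt(rxx * (1 - rxx)) = 16.96 * sqrt(0.81 * 0.19) = 16.96 * sqrt(0.1539) = 6.653423
CI = T_est +/- z * SE_est, so width = 2 * z * SE_est = 2 * 2.576 * 6.653423
Width = 34.2784

34.2784


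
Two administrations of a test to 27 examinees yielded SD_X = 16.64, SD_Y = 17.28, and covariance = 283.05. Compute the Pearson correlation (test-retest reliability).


r = cov(X,Y) / (SD_X * SD_Y)
r = 283.05 / (16.64 * 17.28)
r = 283.05 / 287.5392
r = 0.9844

0.9844


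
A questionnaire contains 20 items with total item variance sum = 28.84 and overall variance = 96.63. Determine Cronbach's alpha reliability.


alpha = (k/(k-1)) * (1 - sum(si^2)/s_total^2)
= (20/19) * (1 - 28.84/96.63)
alpha = 0.7385

0.7385


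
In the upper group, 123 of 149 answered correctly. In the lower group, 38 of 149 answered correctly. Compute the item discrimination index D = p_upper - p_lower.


p_upper = 123/149 = 0.8255
p_lower = 38/149 = 0.255
D = 0.8255 - 0.255 = 0.5705

0.5705


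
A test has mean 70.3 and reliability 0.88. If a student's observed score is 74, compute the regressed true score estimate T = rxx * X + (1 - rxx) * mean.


T_est = rxx * X + (1 - rxx) * mean
T_est = 0.88 * 74 + 0.12 * 70.3
T_est = 65.12 + 8.436
T_est = 73.556

73.556


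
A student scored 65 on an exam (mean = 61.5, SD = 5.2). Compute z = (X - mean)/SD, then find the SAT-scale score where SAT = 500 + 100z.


z = (X - mean) / SD = (65 - 61.5) / 5.2
z = 3.5 / 5.2
z = 0.6731
SAT-scale = SAT = 500 + 100z
Carry z at full precision (z = 3.5 / 5.2) into the conversion:
SAT-scale = 500 + 100 * (3.5 / 5.2) = 500 + 350 / 5.2
SAT-scale = 500 + 67.3077
SAT-scale = 567.3077

567.3077


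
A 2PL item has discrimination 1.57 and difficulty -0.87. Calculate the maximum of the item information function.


For 2PL, max info at theta = b = -0.87
I_max = a^2 / 4 = 1.57^2 / 4
= 2.4649 / 4
I_max = 0.6162

0.6162


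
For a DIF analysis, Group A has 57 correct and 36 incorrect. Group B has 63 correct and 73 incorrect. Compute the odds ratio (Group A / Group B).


Odds_A = 57/36 = 1.5833
Odds_B = 63/73 = 0.863
OR = Odds_A / Odds_B = 1.5833 / 0.863
Exactly, OR = (57 * 73) / (36 * 63) = 4161 / 2268
OR = 1.8347

1.8347


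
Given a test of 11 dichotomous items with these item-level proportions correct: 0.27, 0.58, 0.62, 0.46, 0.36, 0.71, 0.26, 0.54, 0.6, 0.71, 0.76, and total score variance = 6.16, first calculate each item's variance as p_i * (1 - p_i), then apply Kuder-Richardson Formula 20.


For each item, compute p_i * q_i:
  Item 1: 0.27 * 0.73 = 0.1971
  Item 2: 0.58 * 0.42 = 0.2436
  Item 3: 0.62 * 0.38 = 0.2356
  Item 4: 0.46 * 0.54 = 0.2484
  Item 5: 0.36 * 0.64 = 0.2304
  Item 6: 0.71 * 0.29 = 0.2059
  Item 7: 0.26 * 0.74 = 0.1924
  Item 8: 0.54 * 0.46 = 0.2484
  Item 9: 0.6 * 0.4 = 0.24
  Item 10: 0.71 * 0.29 = 0.2059
  Item 11: 0.76 * 0.24 = 0.1824
Sum(p_i * q_i) = 0.1971 + 0.2436 + 0.2356 + 0.2484 + 0.2304 + 0.2059 + 0.1924 + 0.2484 + 0.24 + 0.2059 + 0.1824 = 2.4301
KR-20 = (k/(k-1)) * (1 - Sum(p_i*q_i) / Var_total)
= (11/10) * (1 - 2.4301/6.16)
= 1.1 * 0.6055
KR-20 = 0.6661

0.6661


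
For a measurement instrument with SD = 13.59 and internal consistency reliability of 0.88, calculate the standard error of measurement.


SEM = SD * sqrt(1 - rxx)
SEM = 13.59 * sqrt(1 - 0.88)
SEM = 13.59 * sqrt(0.12) = 13.59 * 0.34641
SEM = 4.7077

4.7077


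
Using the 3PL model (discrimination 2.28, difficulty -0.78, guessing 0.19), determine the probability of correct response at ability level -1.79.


logit = 2.28*(-1.79 - -0.78) = -2.3028
P* = 1/(1 + exp(--2.3028)) = 0.0909
P = 0.19 + (1 - 0.19) * 0.0909
P = 0.2636

0.2636


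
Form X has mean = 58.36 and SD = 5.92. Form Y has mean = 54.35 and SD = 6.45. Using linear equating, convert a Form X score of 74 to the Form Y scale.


slope = SD_Y / SD_X = 6.45 / 5.92 ~ 1.0895
intercept = mean_Y - slope * mean_X = 54.35 - (6.45 / 5.92) * 58.36 ~ -9.2348
Y = slope * X + intercept. To avoid rounding drift from the rounded slope/intercept, evaluate the equivalent form Y = mean_Y + SD_Y * (X - mean_X) / SD_X at full precision:
Y = 54.35 + 6.45 * (74 - 58.36) / 5.92
Y = 54.35 + 6.45 * 15.64 / 5.92
Y = 54.35 + 100.878 / 5.92
Y = 54.35 + 17.0402
Y = 71.3902

71.3902


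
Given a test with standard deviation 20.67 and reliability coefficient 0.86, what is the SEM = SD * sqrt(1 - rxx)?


SEM = SD * sqrt(1 - rxx)
SEM = 20.67 * sqrt(1 - 0.86)
SEM = 20.67 * sqrt(0.14) = 20.67 * 0.374166
SEM = 7.734

7.734


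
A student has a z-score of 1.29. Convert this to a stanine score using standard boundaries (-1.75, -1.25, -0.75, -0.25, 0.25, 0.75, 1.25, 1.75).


Stanine boundaries: [-1.75, -1.25, -0.75, -0.25, 0.25, 0.75, 1.25, 1.75]
z = 1.29
Check each boundary:
  z >= -1.75 -> could be stanine 2
  z >= -1.25 -> could be stanine 3
  z >= -0.75 -> could be stanine 4
  z >= -0.25 -> could be stanine 5
  z >= 0.25 -> could be stanine 6
  z >= 0.75 -> could be stanine 7
  z >= 1.25 -> could be stanine 8
  z < 1.75
Highest qualifying boundary gives stanine = 8

8


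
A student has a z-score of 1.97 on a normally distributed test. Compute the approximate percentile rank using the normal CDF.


CDF(z) = 0.5 * (1 + erf(z/sqrt(2)))
erf(1.393) = 0.9512
CDF = 0.9756
Percentile rank = 0.9756 * 100 = 97.56

97.56


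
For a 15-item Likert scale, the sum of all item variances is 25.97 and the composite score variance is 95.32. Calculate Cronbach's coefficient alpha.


alpha = (k/(k-1)) * (1 - sum(si^2)/s_total^2)
= (15/14) * (1 - 25.97/95.32)
alpha = 0.7795

0.7795


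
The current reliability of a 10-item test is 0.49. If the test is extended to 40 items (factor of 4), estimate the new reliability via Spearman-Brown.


r_new = (n * rxx) / (1 + (n-1) * rxx)
r_new = (4 * 0.49) / (1 + 3 * 0.49)
r_new = 1.96 / 2.47
r_new = 0.7935

0.7935


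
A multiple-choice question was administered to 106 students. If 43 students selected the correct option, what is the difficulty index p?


Item difficulty p = number correct / total examinees
p = 43 / 106
p = 0.4057

0.4057


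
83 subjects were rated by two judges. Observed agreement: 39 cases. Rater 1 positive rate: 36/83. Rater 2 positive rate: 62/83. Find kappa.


P_o = 39/83 = 0.46988
P_e = (36*62 + 47*21) / 6889 = 0.467267
kappa = (P_o - P_e) / (1 - P_e)
kappa = (0.46988 - 0.467267) / (1 - 0.467267)
kappa = 0.0049

0.0049


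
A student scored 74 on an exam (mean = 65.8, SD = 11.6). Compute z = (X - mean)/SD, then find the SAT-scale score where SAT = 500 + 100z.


z = (X - mean) / SD = (74 - 65.8) / 11.6
z = 8.2 / 11.6
z = 0.7069
SAT-scale = SAT = 500 + 100z
Carry z at full precision (z = 8.2 / 11.6) into the conversion:
SAT-scale = 500 + 100 * (8.2 / 11.6) = 500 + 820 / 11.6
SAT-scale = 500 + 70.6897
SAT-scale = 570.6897

570.6897


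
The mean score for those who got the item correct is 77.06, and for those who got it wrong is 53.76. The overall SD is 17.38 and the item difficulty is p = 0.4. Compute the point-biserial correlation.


q = 1 - p = 0.6
rpb = ((M1 - M0) / SD) * sqrt(p * q)
rpb = ((77.06 - 53.76) / 17.38) * sqrt(0.4 * 0.6)
rpb = 0.6568

0.6568


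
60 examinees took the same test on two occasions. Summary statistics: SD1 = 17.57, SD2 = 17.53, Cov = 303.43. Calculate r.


r = cov(X,Y) / (SD_X * SD_Y)
r = 303.43 / (17.57 * 17.53)
r = 303.43 / 308.0021
r = 0.9852

0.9852


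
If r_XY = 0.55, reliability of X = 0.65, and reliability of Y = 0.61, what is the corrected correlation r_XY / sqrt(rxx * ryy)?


r_corrected = rxy / sqrt(rxx * ryy)
= 0.55 / sqrt(0.65 * 0.61)
= 0.55 / sqrt(0.3965)
= 0.55 / 0.629682
r_corrected = 0.8735

0.8735


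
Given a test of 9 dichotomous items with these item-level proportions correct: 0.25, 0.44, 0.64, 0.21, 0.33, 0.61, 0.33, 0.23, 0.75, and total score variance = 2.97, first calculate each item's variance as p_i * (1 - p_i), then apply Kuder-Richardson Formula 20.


For each item, compute p_i * q_i:
  Item 1: 0.25 * 0.75 = 0.1875
  Item 2: 0.44 * 0.56 = 0.2464
  Item 3: 0.64 * 0.36 = 0.2304
  Item 4: 0.21 * 0.79 = 0.1659
  Item 5: 0.33 * 0.67 = 0.2211
  Item 6: 0.61 * 0.39 = 0.2379
  Item 7: 0.33 * 0.67 = 0.2211
  Item 8: 0.23 * 0.77 = 0.1771
  Item 9: 0.75 * 0.25 = 0.1875
Sum(p_i * q_i) = 0.1875 + 0.2464 + 0.2304 + 0.1659 + 0.2211 + 0.2379 + 0.2211 + 0.1771 + 0.1875 = 1.8749
KR-20 = (k/(k-1)) * (1 - Sum(p_i*q_i) / Var_total)
= (9/8) * (1 - 1.8749/2.97)
= 1.125 * 0.3687
KR-20 = 0.4148

0.4148


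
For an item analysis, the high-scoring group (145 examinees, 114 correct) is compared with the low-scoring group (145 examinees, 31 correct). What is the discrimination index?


p_upper = 114/145 = 0.7862
p_lower = 31/145 = 0.2138
D = 0.7862 - 0.2138 = 0.5724

0.5724


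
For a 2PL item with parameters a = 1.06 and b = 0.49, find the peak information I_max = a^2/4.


For 2PL, max info at theta = b = 0.49
I_max = a^2 / 4 = 1.06^2 / 4
= 1.1236 / 4
I_max = 0.2809

0.2809


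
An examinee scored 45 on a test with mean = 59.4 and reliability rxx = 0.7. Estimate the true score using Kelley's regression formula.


T_est = rxx * X + (1 - rxx) * mean
T_est = 0.7 * 45 + 0.3 * 59.4
T_est = 31.5 + 17.82
T_est = 49.32

49.32


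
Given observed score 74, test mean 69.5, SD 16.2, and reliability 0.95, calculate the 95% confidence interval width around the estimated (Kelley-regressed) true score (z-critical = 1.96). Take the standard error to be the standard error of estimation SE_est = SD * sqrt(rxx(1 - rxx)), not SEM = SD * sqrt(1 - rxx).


True score estimate = 0.95*74 + 0.05*69.5 = 73.775
SE_est = SD * sqrt(rxx * (1 - rxx)) = 16.2 * sqrt(0.95 * 0.05) = 16.2 * sqrt(0.0475) = 3.530708
CI = T_est +/- z * SE_est, so width = 2 * z * SE_est = 2 * 1.96 * 3.530708
Width = 13.8404

13.8404


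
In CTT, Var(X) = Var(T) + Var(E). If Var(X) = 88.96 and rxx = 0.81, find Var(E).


var_true = rxx * var_obs = 0.81 * 88.96 = 72.0576
var_error = var_obs - var_true
var_error = 88.96 - 72.0576
var_error = 16.9024

16.9024


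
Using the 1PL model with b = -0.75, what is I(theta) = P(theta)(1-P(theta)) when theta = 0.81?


P = 1/(1+exp(-(0.81--0.75))) = 0.8264
I = P*(1-P) = 0.8264 * 0.1736
I = 0.1435

0.1435


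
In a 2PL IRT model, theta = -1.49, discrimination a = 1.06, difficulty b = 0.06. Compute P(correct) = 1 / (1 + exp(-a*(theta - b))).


a*(theta - b) = 1.06 * (-1.49 - 0.06) = -1.643
exp(--1.643) = 5.1707
P = 1 / (1 + 5.1707)
P = 0.1621

0.1621


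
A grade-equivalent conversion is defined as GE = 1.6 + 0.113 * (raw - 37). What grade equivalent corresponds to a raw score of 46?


raw - median = 46 - 37 = 9
slope * diff = 0.113 * 9 = 1.017
GE = 1.6 + 1.017
GE = 2.617

2.617


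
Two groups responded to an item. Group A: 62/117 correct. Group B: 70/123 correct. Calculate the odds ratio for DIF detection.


Odds_A = 62/55 = 1.1273
Odds_B = 70/53 = 1.3208
OR = Odds_A / Odds_B = 1.1273 / 1.3208
Exactly, OR = (62 * 53) / (55 * 70) = 3286 / 3850
OR = 0.8535

0.8535


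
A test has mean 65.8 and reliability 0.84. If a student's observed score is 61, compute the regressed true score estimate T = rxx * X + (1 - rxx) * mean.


T_est = rxx * X + (1 - rxx) * mean
T_est = 0.84 * 61 + 0.16 * 65.8
T_est = 51.24 + 10.528
T_est = 61.768

61.768


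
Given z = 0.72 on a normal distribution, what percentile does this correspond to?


CDF(z) = 0.5 * (1 + erf(z/sqrt(2)))
erf(0.5091) = 0.5285
CDF = 0.7642
Percentile rank = 0.7642 * 100 = 76.42

76.42


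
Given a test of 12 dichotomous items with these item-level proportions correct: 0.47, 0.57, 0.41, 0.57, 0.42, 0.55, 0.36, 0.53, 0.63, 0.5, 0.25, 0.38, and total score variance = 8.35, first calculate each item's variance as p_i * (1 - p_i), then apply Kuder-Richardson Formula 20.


For each item, compute p_i * q_i:
  Item 1: 0.47 * 0.53 = 0.2491
  Item 2: 0.57 * 0.43 = 0.2451
  Item 3: 0.41 * 0.59 = 0.2419
  Item 4: 0.57 * 0.43 = 0.2451
  Item 5: 0.42 * 0.58 = 0.2436
  Item 6: 0.55 * 0.45 = 0.2475
  Item 7: 0.36 * 0.64 = 0.2304
  Item 8: 0.53 * 0.47 = 0.2491
  Item 9: 0.63 * 0.37 = 0.2331
  Item 10: 0.5 * 0.5 = 0.25
  Item 11: 0.25 * 0.75 = 0.1875
  Item 12: 0.38 * 0.62 = 0.2356
Sum(p_i * q_i) = 0.2491 + 0.2451 + 0.2419 + 0.2451 + 0.2436 + 0.2475 + 0.2304 + 0.2491 + 0.2331 + 0.25 + 0.1875 + 0.2356 = 2.858
KR-20 = (k/(k-1)) * (1 - Sum(p_i*q_i) / Var_total)
= (12/11) * (1 - 2.858/8.35)
= 1.0909 * 0.6577
KR-20 = 0.7175

0.7175


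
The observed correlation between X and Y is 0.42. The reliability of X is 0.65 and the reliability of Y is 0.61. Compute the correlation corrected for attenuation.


r_corrected = rxy / sqrt(rxx * ryy)
= 0.42 / sqrt(0.65 * 0.61)
= 0.42 / sqrt(0.3965)
= 0.42 / 0.629682
r_corrected = 0.667

0.667


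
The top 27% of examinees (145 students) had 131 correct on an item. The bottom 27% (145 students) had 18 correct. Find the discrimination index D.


p_upper = 131/145 = 0.9034
p_lower = 18/145 = 0.1241
D = 0.9034 - 0.1241 = 0.7793

0.7793


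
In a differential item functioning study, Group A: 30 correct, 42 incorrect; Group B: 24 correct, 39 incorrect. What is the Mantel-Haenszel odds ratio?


Odds_A = 30/42 = 0.7143
Odds_B = 24/39 = 0.6154
OR = Odds_A / Odds_B = 0.7143 / 0.6154
Exactly, OR = (30 * 39) / (42 * 24) = 1170 / 1008
OR = 1.1607

1.1607


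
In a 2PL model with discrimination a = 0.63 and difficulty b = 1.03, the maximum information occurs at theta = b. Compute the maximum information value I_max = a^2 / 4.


For 2PL, max info at theta = b = 1.03
I_max = a^2 / 4 = 0.63^2 / 4
= 0.3969 / 4
I_max = 0.0992

0.0992


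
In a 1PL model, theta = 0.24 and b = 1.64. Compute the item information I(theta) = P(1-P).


P = 1/(1+exp(-(0.24-1.64))) = 0.1978
I = P*(1-P) = 0.1978 * 0.8022
I = 0.1587

0.1587


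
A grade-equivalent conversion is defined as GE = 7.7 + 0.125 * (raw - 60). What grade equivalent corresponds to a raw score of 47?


raw - median = 47 - 60 = -13
slope * diff = 0.125 * -13 = -1.625
GE = 7.7 + -1.625
GE = 6.075

6.075


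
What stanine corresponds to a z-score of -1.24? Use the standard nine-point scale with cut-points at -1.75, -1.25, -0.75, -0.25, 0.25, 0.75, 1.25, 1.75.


Stanine boundaries: [-1.75, -1.25, -0.75, -0.25, 0.25, 0.75, 1.25, 1.75]
z = -1.24
Check each boundary:
  z >= -1.75 -> could be stanine 2
  z >= -1.25 -> could be stanine 3
  z < -0.75
  z < -0.25
  z < 0.25
  z < 0.75
  z < 1.25
  z < 1.75
Highest qualifying boundary gives stanine = 3

3


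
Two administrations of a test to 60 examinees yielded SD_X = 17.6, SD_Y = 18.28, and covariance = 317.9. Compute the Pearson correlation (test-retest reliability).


r = cov(X,Y) / (SD_X * SD_Y)
r = 317.9 / (17.6 * 18.28)
r = 317.9 / 321.728
r = 0.9881

0.9881


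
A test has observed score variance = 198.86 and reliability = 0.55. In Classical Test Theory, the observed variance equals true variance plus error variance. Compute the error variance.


var_true = rxx * var_obs = 0.55 * 198.86 = 109.373
var_error = var_obs - var_true
var_error = 198.86 - 109.373
var_error = 89.487

89.487


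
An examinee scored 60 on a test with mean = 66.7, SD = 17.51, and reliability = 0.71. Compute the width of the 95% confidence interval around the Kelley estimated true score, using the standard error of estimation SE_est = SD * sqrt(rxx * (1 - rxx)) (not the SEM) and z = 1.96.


True score estimate = 0.71*60 + 0.29*66.7 = 61.943
SE_est = SD * sqrt(rxx * (1 - rxx)) = 17.51 * sqrt(0.71 * 0.29) = 17.51 * sqrt(0.2059) = 7.945374
CI = T_est +/- z * SE_est, so width = 2 * z * SE_est = 2 * 1.96 * 7.945374
Width = 31.1459

31.1459


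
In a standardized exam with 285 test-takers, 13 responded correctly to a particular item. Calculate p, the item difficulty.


Item difficulty p = number correct / total examinees
p = 13 / 285
p = 0.0456

0.0456


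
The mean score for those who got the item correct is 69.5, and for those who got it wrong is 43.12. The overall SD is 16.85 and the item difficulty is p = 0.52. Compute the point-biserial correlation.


q = 1 - p = 0.48
rpb = ((M1 - M0) / SD) * sqrt(p * q)
rpb = ((69.5 - 43.12) / 16.85) * sqrt(0.52 * 0.48)
rpb = 0.7822

0.7822


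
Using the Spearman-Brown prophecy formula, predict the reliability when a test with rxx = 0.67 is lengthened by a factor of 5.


r_new = (n * rxx) / (1 + (n-1) * rxx)
r_new = (5 * 0.67) / (1 + 4 * 0.67)
r_new = 3.35 / 3.68
r_new = 0.9103

0.9103


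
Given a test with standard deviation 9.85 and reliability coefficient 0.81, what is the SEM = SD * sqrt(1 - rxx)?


SEM = SD * sqrt(1 - rxx)
SEM = 9.85 * sqrt(1 - 0.81)
SEM = 9.85 * sqrt(0.19) = 9.85 * 0.43589
SEM = 4.2935

4.2935


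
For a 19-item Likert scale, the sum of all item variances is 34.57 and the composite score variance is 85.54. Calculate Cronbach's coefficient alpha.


alpha = (k/(k-1)) * (1 - sum(si^2)/s_total^2)
= (19/18) * (1 - 34.57/85.54)
alpha = 0.629

0.629


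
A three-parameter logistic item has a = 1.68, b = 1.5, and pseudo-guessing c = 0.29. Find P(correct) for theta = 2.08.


logit = 1.68*(2.08 - 1.5) = 0.9744
P* = 1/(1 + exp(-0.9744)) = 0.726
P = 0.29 + (1 - 0.29) * 0.726
P = 0.8055

0.8055


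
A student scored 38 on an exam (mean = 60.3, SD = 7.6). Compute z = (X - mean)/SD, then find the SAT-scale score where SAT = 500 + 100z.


z = (X - mean) / SD = (38 - 60.3) / 7.6
z = -22.3 / 7.6
z = -2.9342
SAT-scale = SAT = 500 + 100z
Carry z at full precision (z = -22.3 / 7.6) into the conversion:
SAT-scale = 500 + 100 * (-22.3 / 7.6) = 500 + -2230 / 7.6
SAT-scale = 500 + -293.4211
SAT-scale = 206.5789

206.5789


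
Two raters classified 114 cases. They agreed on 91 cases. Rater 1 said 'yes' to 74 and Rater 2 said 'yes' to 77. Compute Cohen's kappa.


P_o = 91/114 = 0.798246
P_e = (74*77 + 40*37) / 12996 = 0.552324
kappa = (P_o - P_e) / (1 - P_e)
kappa = (0.798246 - 0.552324) / (1 - 0.552324)
kappa = 0.5493

0.5493


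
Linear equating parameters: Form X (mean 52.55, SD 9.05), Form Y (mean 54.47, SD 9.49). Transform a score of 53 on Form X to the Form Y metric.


slope = SD_Y / SD_X = 9.49 / 9.05 ~ 1.0486
intercept = mean_Y - slope * mean_X = 54.47 - (9.49 / 9.05) * 52.55 ~ -0.6349
Y = slope * X + intercept. To avoid rounding drift from the rounded slope/intercept, evaluate the equivalent form Y = mean_Y + SD_Y * (X - mean_X) / SD_X at full precision:
Y = 54.47 + 9.49 * (53 - 52.55) / 9.05
Y = 54.47 + 9.49 * 0.45 / 9.05
Y = 54.47 + 4.2705 / 9.05
Y = 54.47 + 0.4719
Y = 54.9419

54.9419


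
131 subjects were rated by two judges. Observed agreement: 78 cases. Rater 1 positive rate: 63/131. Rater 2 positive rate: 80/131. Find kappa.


P_o = 78/131 = 0.59542
P_e = (63*80 + 68*51) / 17161 = 0.495775
kappa = (P_o - P_e) / (1 - P_e)
kappa = (0.59542 - 0.495775) / (1 - 0.495775)
kappa = 0.1976

0.1976


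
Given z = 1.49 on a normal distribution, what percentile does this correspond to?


CDF(z) = 0.5 * (1 + erf(z/sqrt(2)))
erf(1.0536) = 0.8638
CDF = 0.9319
Percentile rank = 0.9319 * 100 = 93.19

93.19


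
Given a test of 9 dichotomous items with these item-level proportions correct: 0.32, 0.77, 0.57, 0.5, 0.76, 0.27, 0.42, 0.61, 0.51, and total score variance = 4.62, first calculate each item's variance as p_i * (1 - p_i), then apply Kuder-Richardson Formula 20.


For each item, compute p_i * q_i:
  Item 1: 0.32 * 0.68 = 0.2176
  Item 2: 0.77 * 0.23 = 0.1771
  Item 3: 0.57 * 0.43 = 0.2451
  Item 4: 0.5 * 0.5 = 0.25
  Item 5: 0.76 * 0.24 = 0.1824
  Item 6: 0.27 * 0.73 = 0.1971
  Item 7: 0.42 * 0.58 = 0.2436
  Item 8: 0.61 * 0.39 = 0.2379
  Item 9: 0.51 * 0.49 = 0.2499
Sum(p_i * q_i) = 0.2176 + 0.1771 + 0.2451 + 0.25 + 0.1824 + 0.1971 + 0.2436 + 0.2379 + 0.2499 = 2.0007
KR-20 = (k/(k-1)) * (1 - Sum(p_i*q_i) / Var_total)
= (9/8) * (1 - 2.0007/4.62)
= 1.125 * 0.5669
KR-20 = 0.6378

0.6378


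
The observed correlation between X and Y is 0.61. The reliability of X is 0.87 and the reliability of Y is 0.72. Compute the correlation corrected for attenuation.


r_corrected = rxy / sqrt(rxx * ryy)
= 0.61 / sqrt(0.87 * 0.72)
= 0.61 / sqrt(0.6264)
= 0.61 / 0.791454
r_corrected = 0.7707

0.7707


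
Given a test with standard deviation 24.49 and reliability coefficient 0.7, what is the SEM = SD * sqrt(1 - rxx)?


SEM = SD * sqrt(1 - rxx)
SEM = 24.49 * sqrt(1 - 0.7)
SEM = 24.49 * sqrt(0.3) = 24.49 * 0.547723
SEM = 13.4137

13.4137


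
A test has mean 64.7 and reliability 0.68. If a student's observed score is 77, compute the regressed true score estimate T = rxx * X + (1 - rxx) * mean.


T_est = rxx * X + (1 - rxx) * mean
T_est = 0.68 * 77 + 0.32 * 64.7
T_est = 52.36 + 20.704
T_est = 73.064

73.064


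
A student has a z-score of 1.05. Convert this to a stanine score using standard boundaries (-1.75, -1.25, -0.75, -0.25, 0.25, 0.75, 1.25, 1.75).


Stanine boundaries: [-1.75, -1.25, -0.75, -0.25, 0.25, 0.75, 1.25, 1.75]
z = 1.05
Check each boundary:
  z >= -1.75 -> could be stanine 2
  z >= -1.25 -> could be stanine 3
  z >= -0.75 -> could be stanine 4
  z >= -0.25 -> could be stanine 5
  z >= 0.25 -> could be stanine 6
  z >= 0.75 -> could be stanine 7
  z < 1.25
  z < 1.75
Highest qualifying boundary gives stanine = 7

7
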